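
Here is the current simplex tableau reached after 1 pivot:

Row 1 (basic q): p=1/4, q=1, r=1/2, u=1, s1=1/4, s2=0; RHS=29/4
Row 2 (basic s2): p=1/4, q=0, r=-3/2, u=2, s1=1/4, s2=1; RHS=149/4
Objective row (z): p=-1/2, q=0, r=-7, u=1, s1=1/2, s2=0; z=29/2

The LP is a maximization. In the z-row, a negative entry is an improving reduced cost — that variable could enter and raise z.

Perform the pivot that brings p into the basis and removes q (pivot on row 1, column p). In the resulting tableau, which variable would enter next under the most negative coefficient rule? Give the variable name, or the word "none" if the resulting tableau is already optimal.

Pivot element 1/4. New z-row = old z-row − (-1/2)·(row 1/(1/4)).
Updated z-row coefficients: p: 0, q: 2, r: -6, u: 3, s1: 1, s2: 0.
The most negative is -6 in column r, so r would enter next.

r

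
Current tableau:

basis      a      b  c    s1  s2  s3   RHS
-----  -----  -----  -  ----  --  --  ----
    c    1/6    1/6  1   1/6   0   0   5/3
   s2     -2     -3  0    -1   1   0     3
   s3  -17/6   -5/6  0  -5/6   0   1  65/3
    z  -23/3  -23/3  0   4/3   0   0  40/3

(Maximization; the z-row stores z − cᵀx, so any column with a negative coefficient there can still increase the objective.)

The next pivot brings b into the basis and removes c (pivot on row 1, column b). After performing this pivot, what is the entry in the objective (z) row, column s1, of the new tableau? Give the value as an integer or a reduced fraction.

Pivot element is row 1, column b: 1/6.
Normalize row 1: new (row 1, s1) = (1/6)/(1/6) = 1.
z-row ← z-row − (-23/3)·(new row 1): 4/3 − (-23/3)·1 = 9.

9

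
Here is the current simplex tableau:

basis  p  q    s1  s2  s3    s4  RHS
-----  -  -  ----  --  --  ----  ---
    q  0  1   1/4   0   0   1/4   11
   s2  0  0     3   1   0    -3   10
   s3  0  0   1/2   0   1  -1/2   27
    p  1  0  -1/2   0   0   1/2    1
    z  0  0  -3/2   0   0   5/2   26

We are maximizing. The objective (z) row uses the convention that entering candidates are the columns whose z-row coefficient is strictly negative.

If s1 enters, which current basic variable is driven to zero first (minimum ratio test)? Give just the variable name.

s2

Ratios: row 1 (q): 11/(1/4) = 44; row 2 (s2): 10/3 = 10/3; row 3 (s3): 27/(1/2) = 54; row 4 (p): entry -1/2 ≤ 0, skip.
Minimum ratio 10/3 is in the s2 row, so s2 leaves.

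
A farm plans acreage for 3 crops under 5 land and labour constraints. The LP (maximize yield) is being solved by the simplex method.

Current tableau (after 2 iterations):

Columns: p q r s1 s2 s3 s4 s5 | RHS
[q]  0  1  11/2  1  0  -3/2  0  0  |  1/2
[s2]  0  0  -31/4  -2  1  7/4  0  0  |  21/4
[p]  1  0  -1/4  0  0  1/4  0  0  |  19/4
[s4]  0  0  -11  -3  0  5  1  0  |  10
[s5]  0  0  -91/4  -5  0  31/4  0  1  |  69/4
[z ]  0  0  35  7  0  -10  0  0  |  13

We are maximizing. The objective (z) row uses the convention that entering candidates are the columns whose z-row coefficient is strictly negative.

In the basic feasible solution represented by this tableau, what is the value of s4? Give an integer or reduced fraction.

10

s4 is basic (row 4); its value is the RHS of that row: 10.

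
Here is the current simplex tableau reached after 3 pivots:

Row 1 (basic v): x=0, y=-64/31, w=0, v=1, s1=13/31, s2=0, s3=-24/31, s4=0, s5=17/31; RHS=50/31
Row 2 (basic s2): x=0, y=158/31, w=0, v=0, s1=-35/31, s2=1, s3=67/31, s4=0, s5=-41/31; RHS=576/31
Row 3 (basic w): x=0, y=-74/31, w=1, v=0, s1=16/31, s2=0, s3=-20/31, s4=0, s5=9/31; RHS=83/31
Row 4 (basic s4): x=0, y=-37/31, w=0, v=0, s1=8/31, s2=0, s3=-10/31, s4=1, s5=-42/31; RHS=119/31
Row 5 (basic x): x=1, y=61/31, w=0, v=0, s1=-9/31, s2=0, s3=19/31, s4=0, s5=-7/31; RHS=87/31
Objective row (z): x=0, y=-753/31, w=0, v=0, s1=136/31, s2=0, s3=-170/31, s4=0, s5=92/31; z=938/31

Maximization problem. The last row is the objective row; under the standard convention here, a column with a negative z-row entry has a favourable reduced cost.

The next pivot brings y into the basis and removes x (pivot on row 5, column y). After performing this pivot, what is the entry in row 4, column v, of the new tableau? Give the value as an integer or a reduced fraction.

0

Pivot element is row 5, column y: 61/31.
Normalize row 5: new (row 5, v) = 0/(61/31) = 0.
row 4 ← row 4 − (-37/31)·(new row 5): 0 − (-37/31)·0 = 0.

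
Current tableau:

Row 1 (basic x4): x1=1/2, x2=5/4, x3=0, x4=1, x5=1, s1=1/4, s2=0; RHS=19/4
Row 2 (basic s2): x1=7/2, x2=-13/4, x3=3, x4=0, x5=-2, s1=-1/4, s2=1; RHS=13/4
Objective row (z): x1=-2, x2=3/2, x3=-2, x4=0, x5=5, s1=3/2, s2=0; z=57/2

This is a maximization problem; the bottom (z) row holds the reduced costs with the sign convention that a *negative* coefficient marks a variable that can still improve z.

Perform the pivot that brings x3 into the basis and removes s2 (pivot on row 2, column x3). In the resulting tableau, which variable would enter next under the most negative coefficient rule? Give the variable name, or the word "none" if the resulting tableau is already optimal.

Pivot element 3. New z-row = old z-row − (-2)·(row 2/3).
Updated z-row coefficients: x1: 1/3, x2: -2/3, x3: 0, x4: 0, x5: 11/3, s1: 4/3, s2: 2/3.
The most negative is -2/3 in column x2, so x2 would enter next.

x2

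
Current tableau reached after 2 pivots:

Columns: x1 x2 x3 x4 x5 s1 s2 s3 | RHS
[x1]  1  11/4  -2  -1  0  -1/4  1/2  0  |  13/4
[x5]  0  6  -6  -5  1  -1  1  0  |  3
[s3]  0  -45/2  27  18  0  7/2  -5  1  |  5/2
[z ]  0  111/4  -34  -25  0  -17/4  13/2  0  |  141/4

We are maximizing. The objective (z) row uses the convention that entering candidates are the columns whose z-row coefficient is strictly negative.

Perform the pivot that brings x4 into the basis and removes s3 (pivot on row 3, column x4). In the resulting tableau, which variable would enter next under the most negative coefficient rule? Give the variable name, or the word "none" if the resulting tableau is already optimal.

x2

Pivot element 18. New z-row = old z-row − (-25)·(row 3/18).
Updated z-row coefficients: x1: 0, x2: -7/2, x3: 7/2, x4: 0, x5: 0, s1: 11/18, s2: -4/9, s3: 25/18.
The most negative is -7/2 in column x2, so x2 would enter next.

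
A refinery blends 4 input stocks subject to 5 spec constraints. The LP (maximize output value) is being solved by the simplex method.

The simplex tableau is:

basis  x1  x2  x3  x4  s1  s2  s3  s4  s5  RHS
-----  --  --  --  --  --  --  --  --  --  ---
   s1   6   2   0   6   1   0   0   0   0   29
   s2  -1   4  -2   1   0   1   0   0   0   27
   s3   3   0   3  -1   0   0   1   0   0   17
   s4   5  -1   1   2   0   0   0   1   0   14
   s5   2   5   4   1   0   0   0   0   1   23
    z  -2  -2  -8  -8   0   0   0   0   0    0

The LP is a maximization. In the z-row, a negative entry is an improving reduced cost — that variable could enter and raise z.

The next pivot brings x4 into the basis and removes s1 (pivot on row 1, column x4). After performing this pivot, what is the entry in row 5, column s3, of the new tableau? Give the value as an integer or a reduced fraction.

Pivot element is row 1, column x4: 6.
Normalize row 1: new (row 1, s3) = 0/6 = 0.
row 5 ← row 5 − 1·(new row 1): 0 − 1·0 = 0.

0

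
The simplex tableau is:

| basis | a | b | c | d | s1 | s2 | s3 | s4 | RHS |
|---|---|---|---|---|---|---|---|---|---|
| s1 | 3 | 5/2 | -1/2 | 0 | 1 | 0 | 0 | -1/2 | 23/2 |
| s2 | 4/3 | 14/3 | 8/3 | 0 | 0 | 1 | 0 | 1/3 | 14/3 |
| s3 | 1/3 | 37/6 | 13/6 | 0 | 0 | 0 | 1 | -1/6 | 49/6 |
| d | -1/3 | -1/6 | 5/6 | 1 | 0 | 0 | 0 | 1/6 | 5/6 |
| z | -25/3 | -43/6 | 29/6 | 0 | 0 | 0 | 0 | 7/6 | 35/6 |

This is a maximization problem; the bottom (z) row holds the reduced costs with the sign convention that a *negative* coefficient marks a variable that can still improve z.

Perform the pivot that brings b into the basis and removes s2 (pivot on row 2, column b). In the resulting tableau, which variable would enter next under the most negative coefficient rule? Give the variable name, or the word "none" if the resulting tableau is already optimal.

Pivot element 14/3. New z-row = old z-row − (-43/6)·(row 2/(14/3)).
Updated z-row coefficients: a: -44/7, b: 0, c: 125/14, d: 0, s1: 0, s2: 43/28, s3: 0, s4: 47/28.
The most negative is -44/7 in column a, so a would enter next.

a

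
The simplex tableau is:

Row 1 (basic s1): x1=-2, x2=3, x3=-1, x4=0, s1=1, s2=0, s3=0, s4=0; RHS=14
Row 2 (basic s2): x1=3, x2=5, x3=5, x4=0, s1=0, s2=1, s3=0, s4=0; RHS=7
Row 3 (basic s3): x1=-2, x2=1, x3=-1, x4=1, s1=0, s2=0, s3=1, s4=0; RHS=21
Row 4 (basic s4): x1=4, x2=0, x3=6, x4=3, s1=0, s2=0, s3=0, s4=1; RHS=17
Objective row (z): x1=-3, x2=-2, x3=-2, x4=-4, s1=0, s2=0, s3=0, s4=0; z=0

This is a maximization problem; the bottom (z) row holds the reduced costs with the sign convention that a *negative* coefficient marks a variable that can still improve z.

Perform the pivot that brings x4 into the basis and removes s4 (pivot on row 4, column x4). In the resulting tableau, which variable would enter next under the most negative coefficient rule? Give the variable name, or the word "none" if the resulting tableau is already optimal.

x2

Pivot element 3. New z-row = old z-row − (-4)·(row 4/3).
Updated z-row coefficients: x1: 7/3, x2: -2, x3: 6, x4: 0, s1: 0, s2: 0, s3: 0, s4: 4/3.
The most negative is -2 in column x2, so x2 would enter next.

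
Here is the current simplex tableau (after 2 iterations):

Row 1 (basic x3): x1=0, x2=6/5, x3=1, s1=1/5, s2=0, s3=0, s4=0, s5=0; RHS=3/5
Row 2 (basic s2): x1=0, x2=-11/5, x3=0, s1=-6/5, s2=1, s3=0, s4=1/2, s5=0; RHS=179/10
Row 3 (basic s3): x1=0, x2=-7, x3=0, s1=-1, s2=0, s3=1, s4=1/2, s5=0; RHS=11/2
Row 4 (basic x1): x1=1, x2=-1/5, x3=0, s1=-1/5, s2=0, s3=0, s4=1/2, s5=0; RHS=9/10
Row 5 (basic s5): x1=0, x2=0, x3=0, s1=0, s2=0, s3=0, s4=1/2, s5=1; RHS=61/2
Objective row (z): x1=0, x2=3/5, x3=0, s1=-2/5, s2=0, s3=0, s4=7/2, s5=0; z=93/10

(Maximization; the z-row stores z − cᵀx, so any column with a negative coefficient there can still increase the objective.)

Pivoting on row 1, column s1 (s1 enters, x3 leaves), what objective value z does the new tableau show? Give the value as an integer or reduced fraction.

Minimum ratio for s1: (3/5)/(1/5) = 3.
z changes by −(z-row coeff of s1)·ratio = −(-2/5)·3 = 6/5.
New z = 93/10 + (6/5) = 21/2.

21/2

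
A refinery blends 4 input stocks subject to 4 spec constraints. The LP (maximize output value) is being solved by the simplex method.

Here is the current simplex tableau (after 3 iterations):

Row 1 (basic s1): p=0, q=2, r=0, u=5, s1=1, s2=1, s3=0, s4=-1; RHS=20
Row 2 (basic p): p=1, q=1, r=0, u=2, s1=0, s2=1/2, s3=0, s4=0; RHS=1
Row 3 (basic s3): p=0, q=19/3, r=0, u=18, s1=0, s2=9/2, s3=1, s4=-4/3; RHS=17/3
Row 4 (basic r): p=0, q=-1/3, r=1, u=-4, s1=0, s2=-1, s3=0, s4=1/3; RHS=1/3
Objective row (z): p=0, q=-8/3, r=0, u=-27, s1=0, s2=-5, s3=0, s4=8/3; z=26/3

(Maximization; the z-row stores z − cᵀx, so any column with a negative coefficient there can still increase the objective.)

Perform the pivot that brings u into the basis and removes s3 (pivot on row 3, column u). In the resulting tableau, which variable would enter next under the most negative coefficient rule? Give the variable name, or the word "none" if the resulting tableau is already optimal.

none

Pivot element 18. New z-row = old z-row − (-27)·(row 3/18).
Updated z-row coefficients: p: 0, q: 41/6, r: 0, u: 0, s1: 0, s2: 7/4, s3: 3/2, s4: 2/3.
No coefficient is strictly negative; the tableau after this pivot is optimal.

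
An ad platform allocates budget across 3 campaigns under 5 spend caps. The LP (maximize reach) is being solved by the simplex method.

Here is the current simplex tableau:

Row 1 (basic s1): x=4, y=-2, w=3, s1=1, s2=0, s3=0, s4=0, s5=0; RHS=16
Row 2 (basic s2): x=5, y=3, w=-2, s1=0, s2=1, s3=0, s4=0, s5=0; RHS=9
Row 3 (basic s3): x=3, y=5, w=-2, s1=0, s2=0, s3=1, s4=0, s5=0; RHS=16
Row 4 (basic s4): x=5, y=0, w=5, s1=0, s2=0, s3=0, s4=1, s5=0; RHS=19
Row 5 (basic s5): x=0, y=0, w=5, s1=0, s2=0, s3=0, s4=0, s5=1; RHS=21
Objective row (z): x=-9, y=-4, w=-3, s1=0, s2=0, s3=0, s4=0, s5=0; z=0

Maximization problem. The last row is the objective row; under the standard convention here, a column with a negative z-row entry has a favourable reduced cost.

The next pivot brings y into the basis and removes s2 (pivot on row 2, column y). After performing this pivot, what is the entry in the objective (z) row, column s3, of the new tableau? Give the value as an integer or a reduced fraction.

Pivot element is row 2, column y: 3.
Normalize row 2: new (row 2, s3) = 0/3 = 0.
z-row ← z-row − (-4)·(new row 2): 0 − (-4)·0 = 0.

0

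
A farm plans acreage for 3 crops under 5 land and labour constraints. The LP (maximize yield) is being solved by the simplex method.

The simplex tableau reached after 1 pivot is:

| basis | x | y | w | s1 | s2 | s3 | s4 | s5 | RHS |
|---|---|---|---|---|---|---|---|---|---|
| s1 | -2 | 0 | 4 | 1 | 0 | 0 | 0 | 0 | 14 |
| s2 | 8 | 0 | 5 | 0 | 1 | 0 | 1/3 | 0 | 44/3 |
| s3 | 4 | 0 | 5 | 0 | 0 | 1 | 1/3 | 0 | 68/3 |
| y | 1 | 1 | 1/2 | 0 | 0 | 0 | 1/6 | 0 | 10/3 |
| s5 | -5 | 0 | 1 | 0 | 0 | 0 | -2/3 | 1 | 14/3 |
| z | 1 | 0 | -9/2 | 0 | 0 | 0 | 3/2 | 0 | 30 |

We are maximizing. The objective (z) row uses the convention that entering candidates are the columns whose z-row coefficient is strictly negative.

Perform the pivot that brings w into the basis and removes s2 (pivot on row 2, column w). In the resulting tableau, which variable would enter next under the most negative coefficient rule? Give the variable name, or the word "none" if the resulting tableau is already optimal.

Pivot element 5. New z-row = old z-row − (-9/2)·(row 2/5).
Updated z-row coefficients: x: 41/5, y: 0, w: 0, s1: 0, s2: 9/10, s3: 0, s4: 9/5, s5: 0.
No coefficient is strictly negative; the tableau after this pivot is optimal.

none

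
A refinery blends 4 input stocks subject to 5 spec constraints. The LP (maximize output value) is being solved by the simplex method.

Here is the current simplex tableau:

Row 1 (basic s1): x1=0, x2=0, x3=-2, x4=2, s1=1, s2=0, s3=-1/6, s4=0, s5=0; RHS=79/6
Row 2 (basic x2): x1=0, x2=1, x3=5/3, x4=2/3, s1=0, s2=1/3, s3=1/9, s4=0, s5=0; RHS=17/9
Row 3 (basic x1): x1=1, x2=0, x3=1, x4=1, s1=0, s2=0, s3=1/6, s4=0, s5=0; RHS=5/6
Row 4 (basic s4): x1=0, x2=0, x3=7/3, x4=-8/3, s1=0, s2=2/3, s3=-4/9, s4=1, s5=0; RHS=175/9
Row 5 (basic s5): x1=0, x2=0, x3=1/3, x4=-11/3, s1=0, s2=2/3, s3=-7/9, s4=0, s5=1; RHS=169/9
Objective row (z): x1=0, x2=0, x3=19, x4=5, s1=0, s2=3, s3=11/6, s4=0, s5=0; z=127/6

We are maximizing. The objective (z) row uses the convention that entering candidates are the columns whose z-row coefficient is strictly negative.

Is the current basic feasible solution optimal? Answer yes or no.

yes

No objective-row coefficient is strictly negative, so no entering variable exists; the tableau is optimal.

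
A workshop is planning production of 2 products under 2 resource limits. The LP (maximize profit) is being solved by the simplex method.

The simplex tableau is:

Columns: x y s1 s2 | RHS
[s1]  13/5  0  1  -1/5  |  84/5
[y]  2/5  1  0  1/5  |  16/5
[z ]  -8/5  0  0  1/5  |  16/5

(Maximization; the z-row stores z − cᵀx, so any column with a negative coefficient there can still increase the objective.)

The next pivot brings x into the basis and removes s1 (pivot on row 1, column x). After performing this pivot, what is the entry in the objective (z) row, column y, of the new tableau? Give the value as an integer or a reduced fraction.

0

Pivot element is row 1, column x: 13/5.
Normalize row 1: new (row 1, y) = 0/(13/5) = 0.
z-row ← z-row − (-8/5)·(new row 1): 0 − (-8/5)·0 = 0.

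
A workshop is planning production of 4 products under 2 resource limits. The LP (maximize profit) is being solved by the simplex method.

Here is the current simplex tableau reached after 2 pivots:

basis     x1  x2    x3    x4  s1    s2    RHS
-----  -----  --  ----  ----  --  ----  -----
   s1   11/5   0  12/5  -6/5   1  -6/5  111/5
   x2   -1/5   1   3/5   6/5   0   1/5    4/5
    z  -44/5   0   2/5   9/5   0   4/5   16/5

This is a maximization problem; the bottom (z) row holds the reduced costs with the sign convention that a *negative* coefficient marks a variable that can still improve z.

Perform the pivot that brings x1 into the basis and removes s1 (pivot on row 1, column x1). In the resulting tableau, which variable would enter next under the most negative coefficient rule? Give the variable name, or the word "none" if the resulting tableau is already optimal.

s2

Pivot element 11/5. New z-row = old z-row − (-44/5)·(row 1/(11/5)).
Updated z-row coefficients: x1: 0, x2: 0, x3: 10, x4: -3, s1: 4, s2: -4.
The most negative is -4 in column s2, so s2 would enter next.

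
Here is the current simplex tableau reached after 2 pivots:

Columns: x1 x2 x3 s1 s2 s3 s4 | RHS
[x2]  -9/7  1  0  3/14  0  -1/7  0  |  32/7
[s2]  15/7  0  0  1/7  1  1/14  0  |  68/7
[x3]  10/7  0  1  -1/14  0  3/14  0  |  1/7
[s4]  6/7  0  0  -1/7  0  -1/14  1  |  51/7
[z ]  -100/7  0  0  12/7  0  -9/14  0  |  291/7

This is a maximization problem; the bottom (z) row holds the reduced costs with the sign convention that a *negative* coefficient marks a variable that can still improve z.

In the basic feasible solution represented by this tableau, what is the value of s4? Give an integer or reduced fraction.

51/7

s4 is basic (row 4); its value is the RHS of that row: 51/7.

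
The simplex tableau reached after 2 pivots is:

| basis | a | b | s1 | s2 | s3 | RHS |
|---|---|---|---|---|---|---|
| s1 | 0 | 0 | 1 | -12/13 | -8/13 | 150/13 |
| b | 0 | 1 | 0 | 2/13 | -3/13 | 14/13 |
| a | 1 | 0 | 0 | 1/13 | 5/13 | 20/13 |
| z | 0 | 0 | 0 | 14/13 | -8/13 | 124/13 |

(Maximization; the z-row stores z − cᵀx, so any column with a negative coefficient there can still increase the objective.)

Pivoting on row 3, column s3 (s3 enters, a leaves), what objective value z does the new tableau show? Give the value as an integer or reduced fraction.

12

Minimum ratio for s3: (20/13)/(5/13) = 4.
z changes by −(z-row coeff of s3)·ratio = −(-8/13)·4 = 32/13.
New z = 124/13 + (32/13) = 12.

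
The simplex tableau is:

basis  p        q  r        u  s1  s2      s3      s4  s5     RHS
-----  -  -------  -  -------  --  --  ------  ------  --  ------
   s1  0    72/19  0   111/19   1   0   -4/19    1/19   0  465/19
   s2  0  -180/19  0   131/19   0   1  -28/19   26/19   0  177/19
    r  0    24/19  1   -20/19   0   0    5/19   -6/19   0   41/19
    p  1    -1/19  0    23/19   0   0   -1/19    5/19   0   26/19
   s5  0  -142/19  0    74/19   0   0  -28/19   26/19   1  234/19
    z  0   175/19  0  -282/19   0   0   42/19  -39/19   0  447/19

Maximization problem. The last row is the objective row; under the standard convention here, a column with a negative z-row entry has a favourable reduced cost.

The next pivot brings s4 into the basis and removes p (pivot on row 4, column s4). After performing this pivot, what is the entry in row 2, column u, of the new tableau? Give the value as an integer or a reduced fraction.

Pivot element is row 4, column s4: 5/19.
Normalize row 4: new (row 4, u) = (23/19)/(5/19) = 23/5.
row 2 ← row 2 − (26/19)·(new row 4): 131/19 − (26/19)·(23/5) = 3/5.

3/5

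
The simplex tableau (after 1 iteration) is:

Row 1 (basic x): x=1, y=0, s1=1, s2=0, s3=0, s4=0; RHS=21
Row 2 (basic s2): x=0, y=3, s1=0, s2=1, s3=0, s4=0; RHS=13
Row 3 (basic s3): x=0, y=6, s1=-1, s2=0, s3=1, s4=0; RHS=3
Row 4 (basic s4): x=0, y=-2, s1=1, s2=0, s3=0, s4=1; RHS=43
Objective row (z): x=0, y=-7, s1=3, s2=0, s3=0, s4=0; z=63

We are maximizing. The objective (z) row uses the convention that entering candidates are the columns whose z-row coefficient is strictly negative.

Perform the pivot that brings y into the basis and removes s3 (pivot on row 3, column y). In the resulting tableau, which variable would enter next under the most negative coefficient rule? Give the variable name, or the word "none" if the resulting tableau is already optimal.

none

Pivot element 6. New z-row = old z-row − (-7)·(row 3/6).
Updated z-row coefficients: x: 0, y: 0, s1: 11/6, s2: 0, s3: 7/6, s4: 0.
No coefficient is strictly negative; the tableau after this pivot is optimal.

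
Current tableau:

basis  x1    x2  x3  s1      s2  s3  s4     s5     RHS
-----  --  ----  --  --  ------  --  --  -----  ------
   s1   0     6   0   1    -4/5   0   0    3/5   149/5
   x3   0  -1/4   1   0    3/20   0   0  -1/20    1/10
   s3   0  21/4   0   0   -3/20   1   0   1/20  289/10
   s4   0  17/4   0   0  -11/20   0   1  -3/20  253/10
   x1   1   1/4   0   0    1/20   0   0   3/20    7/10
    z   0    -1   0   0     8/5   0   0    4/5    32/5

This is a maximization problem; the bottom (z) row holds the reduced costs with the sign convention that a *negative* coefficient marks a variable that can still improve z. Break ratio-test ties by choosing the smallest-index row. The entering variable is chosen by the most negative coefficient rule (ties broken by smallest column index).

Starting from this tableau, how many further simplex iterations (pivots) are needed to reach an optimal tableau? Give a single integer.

1

pivot: x2 in, x1 out → z = 46/5
No improving column remains; optimal.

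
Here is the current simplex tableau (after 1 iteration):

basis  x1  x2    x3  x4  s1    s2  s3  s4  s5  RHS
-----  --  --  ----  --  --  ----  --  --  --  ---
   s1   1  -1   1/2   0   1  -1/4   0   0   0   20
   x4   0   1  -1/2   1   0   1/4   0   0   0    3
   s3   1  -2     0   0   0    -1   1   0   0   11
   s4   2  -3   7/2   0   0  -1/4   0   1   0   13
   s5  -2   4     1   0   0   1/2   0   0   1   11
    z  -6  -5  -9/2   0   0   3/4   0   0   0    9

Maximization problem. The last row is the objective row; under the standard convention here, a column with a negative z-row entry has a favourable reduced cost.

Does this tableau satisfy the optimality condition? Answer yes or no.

Column x1 has objective-row coefficient -6, which is negative; an improving pivot exists, so not yet optimal.

no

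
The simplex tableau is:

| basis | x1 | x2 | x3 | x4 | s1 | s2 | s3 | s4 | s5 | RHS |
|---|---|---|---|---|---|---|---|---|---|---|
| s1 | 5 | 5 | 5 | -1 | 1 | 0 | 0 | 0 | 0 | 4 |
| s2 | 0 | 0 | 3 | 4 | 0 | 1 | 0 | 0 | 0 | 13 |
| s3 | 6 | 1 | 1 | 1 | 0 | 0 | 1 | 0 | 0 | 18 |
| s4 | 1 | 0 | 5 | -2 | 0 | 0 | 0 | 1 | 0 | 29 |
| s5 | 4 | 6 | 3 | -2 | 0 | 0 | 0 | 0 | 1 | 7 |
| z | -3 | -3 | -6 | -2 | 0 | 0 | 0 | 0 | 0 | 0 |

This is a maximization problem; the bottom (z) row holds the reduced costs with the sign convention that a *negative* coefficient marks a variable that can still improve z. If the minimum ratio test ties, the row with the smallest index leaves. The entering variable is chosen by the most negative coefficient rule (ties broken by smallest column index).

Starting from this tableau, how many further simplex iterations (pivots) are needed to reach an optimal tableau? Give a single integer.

2

pivot: x3 in, s1 out → z = 24/5
pivot: x4 in, s2 out → z = 280/23
No improving column remains; optimal.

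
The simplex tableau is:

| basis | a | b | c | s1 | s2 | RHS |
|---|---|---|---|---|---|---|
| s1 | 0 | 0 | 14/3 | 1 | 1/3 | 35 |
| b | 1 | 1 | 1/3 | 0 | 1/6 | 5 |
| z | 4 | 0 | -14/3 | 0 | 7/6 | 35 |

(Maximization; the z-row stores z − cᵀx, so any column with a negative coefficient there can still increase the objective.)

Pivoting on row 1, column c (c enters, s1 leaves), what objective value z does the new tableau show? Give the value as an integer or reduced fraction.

70

Minimum ratio for c: 35/(14/3) = 15/2.
z changes by −(z-row coeff of c)·ratio = −(-14/3)·(15/2) = 35.
New z = 35 + 35 = 70.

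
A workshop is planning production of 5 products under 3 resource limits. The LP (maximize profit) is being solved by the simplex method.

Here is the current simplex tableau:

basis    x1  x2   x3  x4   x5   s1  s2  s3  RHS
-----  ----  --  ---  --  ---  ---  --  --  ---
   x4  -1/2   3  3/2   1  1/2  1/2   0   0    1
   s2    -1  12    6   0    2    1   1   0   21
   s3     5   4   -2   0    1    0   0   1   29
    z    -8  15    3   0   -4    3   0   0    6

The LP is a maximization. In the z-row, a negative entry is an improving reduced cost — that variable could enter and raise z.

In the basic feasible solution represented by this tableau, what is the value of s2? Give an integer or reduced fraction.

21

s2 is basic (row 2); its value is the RHS of that row: 21.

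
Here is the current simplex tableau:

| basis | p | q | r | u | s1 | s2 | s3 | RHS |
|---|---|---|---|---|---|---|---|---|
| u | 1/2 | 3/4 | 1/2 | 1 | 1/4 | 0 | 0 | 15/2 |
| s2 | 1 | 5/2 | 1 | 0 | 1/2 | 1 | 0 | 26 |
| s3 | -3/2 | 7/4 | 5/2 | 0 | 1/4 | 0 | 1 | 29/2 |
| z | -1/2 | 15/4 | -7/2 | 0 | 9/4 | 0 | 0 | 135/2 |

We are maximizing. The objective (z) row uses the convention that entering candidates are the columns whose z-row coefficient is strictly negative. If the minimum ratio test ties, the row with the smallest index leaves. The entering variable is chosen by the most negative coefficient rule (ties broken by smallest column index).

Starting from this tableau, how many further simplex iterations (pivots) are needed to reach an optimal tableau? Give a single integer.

pivot: r in, s3 out → z = 439/5
pivot: p in, u out → z = 411/4
No improving column remains; optimal.

2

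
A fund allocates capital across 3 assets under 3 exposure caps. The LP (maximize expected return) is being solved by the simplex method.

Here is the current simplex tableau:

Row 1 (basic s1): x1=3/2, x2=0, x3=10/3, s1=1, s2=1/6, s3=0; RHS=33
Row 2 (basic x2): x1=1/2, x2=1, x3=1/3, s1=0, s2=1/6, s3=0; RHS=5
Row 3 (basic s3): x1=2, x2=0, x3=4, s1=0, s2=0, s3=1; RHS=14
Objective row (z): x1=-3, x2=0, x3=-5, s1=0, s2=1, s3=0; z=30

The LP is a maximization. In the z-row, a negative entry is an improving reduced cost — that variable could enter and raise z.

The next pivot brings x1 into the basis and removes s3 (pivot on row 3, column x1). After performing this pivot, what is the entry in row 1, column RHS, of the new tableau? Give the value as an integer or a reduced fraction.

45/2

Pivot element is row 3, column x1: 2.
Normalize row 3: new (row 3, RHS) = 14/2 = 7.
row 1 ← row 1 − (3/2)·(new row 3): 33 − (3/2)·7 = 45/2.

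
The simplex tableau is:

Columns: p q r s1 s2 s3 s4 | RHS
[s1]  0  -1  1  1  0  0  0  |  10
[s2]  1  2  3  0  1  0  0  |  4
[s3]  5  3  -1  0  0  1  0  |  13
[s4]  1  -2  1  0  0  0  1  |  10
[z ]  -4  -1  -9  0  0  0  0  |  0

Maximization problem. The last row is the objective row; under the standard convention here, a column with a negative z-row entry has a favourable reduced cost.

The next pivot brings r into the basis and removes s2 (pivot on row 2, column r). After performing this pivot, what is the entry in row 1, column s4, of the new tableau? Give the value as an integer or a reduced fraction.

Pivot element is row 2, column r: 3.
Normalize row 2: new (row 2, s4) = 0/3 = 0.
row 1 ← row 1 − 1·(new row 2): 0 − 1·0 = 0.

0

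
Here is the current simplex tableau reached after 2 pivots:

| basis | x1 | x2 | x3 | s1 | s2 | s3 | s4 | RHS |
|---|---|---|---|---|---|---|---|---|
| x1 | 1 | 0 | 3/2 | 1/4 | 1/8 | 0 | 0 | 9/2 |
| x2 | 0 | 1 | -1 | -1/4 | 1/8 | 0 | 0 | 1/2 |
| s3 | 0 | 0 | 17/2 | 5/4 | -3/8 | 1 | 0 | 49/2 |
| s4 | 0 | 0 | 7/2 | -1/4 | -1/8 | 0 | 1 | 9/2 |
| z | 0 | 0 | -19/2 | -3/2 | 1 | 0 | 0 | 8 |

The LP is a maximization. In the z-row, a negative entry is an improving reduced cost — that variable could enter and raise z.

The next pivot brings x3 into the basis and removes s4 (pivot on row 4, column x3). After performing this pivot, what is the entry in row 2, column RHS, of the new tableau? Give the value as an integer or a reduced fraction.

25/14

Pivot element is row 4, column x3: 7/2.
Normalize row 4: new (row 4, RHS) = (9/2)/(7/2) = 9/7.
row 2 ← row 2 − (-1)·(new row 4): 1/2 − (-1)·(9/7) = 25/14.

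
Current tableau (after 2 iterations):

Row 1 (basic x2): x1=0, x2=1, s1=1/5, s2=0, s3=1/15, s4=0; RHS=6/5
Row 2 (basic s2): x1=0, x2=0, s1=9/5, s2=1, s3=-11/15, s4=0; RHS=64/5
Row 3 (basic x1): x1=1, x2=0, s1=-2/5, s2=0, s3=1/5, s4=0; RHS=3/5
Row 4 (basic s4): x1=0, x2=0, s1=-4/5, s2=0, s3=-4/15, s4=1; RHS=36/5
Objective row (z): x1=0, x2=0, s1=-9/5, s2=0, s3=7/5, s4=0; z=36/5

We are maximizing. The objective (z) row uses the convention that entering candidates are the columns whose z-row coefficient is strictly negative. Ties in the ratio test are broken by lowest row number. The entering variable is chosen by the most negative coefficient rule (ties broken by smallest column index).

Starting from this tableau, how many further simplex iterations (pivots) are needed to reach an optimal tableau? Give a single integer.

1

pivot: s1 in, x2 out → z = 18
No improving column remains; optimal.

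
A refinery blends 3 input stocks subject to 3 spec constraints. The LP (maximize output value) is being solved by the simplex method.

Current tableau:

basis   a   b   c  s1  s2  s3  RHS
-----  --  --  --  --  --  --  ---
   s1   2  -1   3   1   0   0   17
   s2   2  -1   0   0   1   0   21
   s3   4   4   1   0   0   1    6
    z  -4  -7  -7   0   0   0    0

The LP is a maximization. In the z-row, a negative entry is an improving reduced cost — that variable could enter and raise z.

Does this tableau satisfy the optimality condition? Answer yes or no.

no

Column a has objective-row coefficient -4, which is negative; an improving pivot exists, so not yet optimal.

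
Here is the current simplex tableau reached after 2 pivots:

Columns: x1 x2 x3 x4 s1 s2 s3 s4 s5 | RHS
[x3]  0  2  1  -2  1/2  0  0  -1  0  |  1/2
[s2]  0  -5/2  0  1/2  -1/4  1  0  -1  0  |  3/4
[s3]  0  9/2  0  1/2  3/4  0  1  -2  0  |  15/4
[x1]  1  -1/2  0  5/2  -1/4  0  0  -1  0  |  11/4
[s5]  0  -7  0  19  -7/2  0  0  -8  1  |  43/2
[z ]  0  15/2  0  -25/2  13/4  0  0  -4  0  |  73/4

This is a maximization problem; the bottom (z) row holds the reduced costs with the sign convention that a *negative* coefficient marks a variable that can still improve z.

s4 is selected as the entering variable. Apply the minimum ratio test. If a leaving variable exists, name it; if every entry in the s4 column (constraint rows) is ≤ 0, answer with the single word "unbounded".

unbounded

s4-column entries: row 1: -1, row 2: -1, row 3: -2, row 4: -1, row 5: -8. All ≤ 0, so s4 can increase without bound; the LP is unbounded in this direction.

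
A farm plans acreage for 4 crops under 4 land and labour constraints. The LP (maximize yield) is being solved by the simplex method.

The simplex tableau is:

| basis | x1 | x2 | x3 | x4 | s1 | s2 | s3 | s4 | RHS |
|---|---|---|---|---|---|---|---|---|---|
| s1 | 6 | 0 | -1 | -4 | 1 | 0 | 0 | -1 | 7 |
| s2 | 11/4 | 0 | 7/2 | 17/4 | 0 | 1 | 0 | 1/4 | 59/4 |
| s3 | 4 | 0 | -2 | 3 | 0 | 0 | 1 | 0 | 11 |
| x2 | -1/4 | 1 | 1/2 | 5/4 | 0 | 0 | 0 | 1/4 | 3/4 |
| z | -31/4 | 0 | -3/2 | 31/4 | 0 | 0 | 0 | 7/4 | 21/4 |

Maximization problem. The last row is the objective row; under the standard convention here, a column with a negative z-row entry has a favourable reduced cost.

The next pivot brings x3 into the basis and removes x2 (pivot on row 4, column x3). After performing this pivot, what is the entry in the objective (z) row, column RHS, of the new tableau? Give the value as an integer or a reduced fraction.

Pivot element is row 4, column x3: 1/2.
Normalize row 4: new (row 4, RHS) = (3/4)/(1/2) = 3/2.
z-row ← z-row − (-3/2)·(new row 4): 21/4 − (-3/2)·(3/2) = 15/2.

15/2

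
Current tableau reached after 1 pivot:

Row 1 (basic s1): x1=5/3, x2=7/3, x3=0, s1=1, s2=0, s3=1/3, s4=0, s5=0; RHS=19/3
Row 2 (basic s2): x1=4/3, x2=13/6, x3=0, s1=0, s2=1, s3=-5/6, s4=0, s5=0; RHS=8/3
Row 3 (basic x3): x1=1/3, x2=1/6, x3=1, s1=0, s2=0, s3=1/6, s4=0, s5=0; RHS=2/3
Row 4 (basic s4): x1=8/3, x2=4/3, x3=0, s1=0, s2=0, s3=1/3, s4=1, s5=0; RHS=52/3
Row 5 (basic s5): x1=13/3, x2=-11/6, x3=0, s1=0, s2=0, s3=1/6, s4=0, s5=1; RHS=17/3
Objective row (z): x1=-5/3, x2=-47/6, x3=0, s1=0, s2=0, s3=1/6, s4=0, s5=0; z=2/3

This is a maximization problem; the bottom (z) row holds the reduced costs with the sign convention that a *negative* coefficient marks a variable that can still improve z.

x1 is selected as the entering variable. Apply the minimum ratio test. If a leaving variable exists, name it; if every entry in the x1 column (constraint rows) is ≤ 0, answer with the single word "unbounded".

Ratios: row 1 (s1): (19/3)/(5/3) = 19/5; row 2 (s2): (8/3)/(4/3) = 2; row 3 (x3): (2/3)/(1/3) = 2; row 4 (s4): (52/3)/(8/3) = 13/2; row 5 (s5): (17/3)/(13/3) = 17/13.
Minimum ratio is in the s5 row, so s5 leaves.

s5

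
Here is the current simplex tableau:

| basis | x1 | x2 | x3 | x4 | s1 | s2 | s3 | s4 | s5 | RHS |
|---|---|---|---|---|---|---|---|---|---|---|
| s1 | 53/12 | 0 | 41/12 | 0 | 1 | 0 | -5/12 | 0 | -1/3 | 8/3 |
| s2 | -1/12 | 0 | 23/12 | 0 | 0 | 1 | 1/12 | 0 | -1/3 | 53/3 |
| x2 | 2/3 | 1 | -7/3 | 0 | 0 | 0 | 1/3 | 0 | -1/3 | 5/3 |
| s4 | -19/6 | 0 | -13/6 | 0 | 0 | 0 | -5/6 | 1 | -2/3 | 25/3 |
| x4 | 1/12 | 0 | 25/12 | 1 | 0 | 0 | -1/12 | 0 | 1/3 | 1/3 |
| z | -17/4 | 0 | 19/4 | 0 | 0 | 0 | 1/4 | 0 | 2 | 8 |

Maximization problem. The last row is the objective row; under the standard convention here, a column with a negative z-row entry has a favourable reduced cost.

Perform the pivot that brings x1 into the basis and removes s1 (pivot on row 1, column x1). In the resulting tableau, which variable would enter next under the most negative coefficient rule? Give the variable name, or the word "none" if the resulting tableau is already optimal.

Pivot element 53/12. New z-row = old z-row − (-17/4)·(row 1/(53/12)).
Updated z-row coefficients: x1: 0, x2: 0, x3: 426/53, x4: 0, s1: 51/53, s2: 0, s3: -8/53, s4: 0, s5: 89/53.
The most negative is -8/53 in column s3, so s3 would enter next.

s3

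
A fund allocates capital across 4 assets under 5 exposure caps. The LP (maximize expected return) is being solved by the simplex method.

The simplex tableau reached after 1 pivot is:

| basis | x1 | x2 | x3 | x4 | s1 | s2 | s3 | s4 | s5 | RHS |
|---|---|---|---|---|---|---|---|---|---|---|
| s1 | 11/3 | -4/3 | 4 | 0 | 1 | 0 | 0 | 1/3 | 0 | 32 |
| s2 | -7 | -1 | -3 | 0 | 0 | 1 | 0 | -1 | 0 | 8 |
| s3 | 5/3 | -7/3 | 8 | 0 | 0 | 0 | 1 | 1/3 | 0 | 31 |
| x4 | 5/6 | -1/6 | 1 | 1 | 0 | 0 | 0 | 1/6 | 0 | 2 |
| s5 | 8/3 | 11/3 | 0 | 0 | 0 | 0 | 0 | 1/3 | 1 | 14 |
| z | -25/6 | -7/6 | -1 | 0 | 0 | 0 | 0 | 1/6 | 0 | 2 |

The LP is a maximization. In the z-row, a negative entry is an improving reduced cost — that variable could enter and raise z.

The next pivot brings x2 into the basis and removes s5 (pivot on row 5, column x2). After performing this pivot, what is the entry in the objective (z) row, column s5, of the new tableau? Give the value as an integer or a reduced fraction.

Pivot element is row 5, column x2: 11/3.
Normalize row 5: new (row 5, s5) = 1/(11/3) = 3/11.
z-row ← z-row − (-7/6)·(new row 5): 0 − (-7/6)·(3/11) = 7/22.

7/22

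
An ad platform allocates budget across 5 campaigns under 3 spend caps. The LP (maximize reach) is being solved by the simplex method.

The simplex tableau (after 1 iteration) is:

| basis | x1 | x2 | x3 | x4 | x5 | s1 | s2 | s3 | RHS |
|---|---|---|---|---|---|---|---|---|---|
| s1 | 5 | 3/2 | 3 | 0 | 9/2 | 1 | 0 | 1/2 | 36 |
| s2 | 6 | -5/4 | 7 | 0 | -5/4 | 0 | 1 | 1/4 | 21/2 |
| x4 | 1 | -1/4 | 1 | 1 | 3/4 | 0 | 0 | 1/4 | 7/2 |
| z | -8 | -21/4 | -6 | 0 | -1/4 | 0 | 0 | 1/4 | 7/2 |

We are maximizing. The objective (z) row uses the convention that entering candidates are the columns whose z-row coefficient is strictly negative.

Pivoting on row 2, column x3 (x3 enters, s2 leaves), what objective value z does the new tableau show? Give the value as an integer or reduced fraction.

Minimum ratio for x3: (21/2)/7 = 3/2.
z changes by −(z-row coeff of x3)·ratio = −(-6)·(3/2) = 9.
New z = 7/2 + 9 = 25/2.

25/2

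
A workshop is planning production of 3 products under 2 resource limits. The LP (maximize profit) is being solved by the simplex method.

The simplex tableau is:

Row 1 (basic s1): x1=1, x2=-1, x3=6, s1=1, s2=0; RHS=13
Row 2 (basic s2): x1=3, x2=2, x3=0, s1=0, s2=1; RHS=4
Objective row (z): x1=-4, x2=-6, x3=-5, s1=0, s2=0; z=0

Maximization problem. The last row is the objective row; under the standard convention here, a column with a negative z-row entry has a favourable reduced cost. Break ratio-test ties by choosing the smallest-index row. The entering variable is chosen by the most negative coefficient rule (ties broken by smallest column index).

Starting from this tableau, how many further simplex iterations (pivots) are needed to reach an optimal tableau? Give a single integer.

pivot: x2 in, s2 out → z = 12
pivot: x3 in, s1 out → z = 49/2
No improving column remains; optimal.

2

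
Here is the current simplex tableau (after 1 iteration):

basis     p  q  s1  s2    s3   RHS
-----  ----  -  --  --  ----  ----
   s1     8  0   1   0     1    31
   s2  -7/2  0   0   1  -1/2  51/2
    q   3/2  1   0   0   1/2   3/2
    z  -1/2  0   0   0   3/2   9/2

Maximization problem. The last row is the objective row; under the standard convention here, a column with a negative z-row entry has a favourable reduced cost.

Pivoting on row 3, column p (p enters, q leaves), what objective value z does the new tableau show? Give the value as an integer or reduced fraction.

5

Minimum ratio for p: (3/2)/(3/2) = 1.
z changes by −(z-row coeff of p)·ratio = −(-1/2)·1 = 1/2.
New z = 9/2 + (1/2) = 5.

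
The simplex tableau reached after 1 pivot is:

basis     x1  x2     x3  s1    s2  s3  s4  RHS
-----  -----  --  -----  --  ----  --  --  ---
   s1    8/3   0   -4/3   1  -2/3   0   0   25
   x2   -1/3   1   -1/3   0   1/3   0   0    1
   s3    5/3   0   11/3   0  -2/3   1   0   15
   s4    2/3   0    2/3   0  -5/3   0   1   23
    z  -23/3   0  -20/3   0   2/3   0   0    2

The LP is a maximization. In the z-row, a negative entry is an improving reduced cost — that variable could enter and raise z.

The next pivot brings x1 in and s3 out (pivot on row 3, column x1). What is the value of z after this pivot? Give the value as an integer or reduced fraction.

Minimum ratio for x1: 15/(5/3) = 9.
z changes by −(z-row coeff of x1)·ratio = −(-23/3)·9 = 69.
New z = 2 + 69 = 71.

71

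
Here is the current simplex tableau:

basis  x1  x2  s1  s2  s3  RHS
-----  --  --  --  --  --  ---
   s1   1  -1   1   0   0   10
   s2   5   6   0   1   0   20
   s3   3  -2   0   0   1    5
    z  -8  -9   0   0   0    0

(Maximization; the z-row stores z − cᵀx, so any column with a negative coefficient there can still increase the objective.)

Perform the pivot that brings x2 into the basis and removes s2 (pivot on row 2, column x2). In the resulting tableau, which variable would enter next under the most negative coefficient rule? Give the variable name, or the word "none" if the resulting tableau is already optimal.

Pivot element 6. New z-row = old z-row − (-9)·(row 2/6).
Updated z-row coefficients: x1: -1/2, x2: 0, s1: 0, s2: 3/2, s3: 0.
The most negative is -1/2 in column x1, so x1 would enter next.

x1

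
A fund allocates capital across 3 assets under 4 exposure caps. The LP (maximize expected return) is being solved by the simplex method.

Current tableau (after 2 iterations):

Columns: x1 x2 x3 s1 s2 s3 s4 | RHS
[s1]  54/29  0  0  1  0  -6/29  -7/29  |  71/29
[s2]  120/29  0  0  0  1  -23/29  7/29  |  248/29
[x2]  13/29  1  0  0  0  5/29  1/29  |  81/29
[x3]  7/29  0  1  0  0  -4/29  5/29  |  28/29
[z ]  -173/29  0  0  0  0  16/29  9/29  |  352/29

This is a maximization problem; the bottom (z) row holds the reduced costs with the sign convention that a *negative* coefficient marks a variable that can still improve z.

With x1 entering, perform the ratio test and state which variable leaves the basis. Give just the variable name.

s1

Ratios: row 1 (s1): (71/29)/(54/29) = 71/54; row 2 (s2): (248/29)/(120/29) = 31/15; row 3 (x2): (81/29)/(13/29) = 81/13; row 4 (x3): (28/29)/(7/29) = 4.
Minimum ratio 71/54 is in the s1 row, so s1 leaves.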